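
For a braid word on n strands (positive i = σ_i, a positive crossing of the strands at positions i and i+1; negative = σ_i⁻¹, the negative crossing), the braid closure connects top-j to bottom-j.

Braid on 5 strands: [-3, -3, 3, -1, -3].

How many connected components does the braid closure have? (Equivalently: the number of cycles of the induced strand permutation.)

4

Derivation:
Track the strand permutation on 5 strands, starting from identity.
  step 1: s3^-1 swaps positions 3,4 -> [1 2 4 3 5]
  step 2: s3^-1 swaps positions 3,4 -> [1 2 3 4 5]
  step 3: s3 swaps positions 3,4 -> [1 2 4 3 5]
  step 4: s1^-1 swaps positions 1,2 -> [2 1 4 3 5]
  step 5: s3^-1 swaps positions 3,4 -> [2 1 3 4 5]
Final permutation (position -> original strand): [2 1 3 4 5]
Closure components = cycle count of this permutation = 4.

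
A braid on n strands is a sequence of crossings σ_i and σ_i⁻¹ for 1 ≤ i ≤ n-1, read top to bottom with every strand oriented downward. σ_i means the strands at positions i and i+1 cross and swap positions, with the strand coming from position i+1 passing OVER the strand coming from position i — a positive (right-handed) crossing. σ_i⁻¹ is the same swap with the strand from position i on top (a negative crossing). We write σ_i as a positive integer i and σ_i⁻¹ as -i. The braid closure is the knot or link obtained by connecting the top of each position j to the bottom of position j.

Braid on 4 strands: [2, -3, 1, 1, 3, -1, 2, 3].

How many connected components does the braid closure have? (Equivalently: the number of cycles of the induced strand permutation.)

2

Derivation:
Track the strand permutation on 4 strands, starting from identity.
  step 1: s2 swaps positions 2,3 -> [1 3 2 4]
  step 2: s3^-1 swaps positions 3,4 -> [1 3 4 2]
  step 3: s1 swaps positions 1,2 -> [3 1 4 2]
  step 4: s1 swaps positions 1,2 -> [1 3 4 2]
  step 5: s3 swaps positions 3,4 -> [1 3 2 4]
  step 6: s1^-1 swaps positions 1,2 -> [3 1 2 4]
  step 7: s2 swaps positions 2,3 -> [3 2 1 4]
  step 8: s3 swaps positions 3,4 -> [3 2 4 1]
Final permutation (position -> original strand): [3 2 4 1]
Closure components = cycle count of this permutation = 2.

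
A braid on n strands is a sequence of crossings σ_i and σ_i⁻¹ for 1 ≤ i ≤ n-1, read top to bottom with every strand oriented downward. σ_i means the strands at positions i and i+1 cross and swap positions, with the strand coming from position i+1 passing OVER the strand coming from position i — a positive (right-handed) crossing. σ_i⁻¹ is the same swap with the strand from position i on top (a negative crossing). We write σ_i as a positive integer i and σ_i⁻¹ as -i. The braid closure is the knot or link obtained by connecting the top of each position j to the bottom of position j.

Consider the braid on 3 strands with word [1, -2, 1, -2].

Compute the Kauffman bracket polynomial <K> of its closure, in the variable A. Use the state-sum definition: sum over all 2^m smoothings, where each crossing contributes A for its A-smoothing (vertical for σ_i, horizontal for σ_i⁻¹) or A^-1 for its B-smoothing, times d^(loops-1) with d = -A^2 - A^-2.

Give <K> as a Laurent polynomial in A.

Braid: s1 s2^-1 s1 s2^-1 on 3 strands, 4 crossings.
Writhe w = (#positive) - (#negative) = 2 - 2 = 0.
Enumerate smoothing states for the bracket polynomial. There are 2^4 = 16 states.
Smooth each crossing (0=||, 1=⌣⌢); contribution A^(Σ sign_k(1-2s_k)) * d^(L-1).
  state 0000: A-exp=+0, loops=3, term = A^0 * d^2
  state 0001: A-exp=+2, loops=2, term = A^2 * d^1
  state 0010: A-exp=-2, loops=2, term = A^-2 * d^1
  state 0011: A-exp=+0, loops=1, term = A^0 * d^0
  state 0100: A-exp=+2, loops=2, term = A^2 * d^1
  state 0101: A-exp=+4, loops=3, term = A^4 * d^2
  state 0110: A-exp=+0, loops=1, term = A^0 * d^0
  state 0111: A-exp=+2, loops=2, term = A^2 * d^1
  state 1000: A-exp=-2, loops=2, term = A^-2 * d^1
  state 1001: A-exp=+0, loops=1, term = A^0 * d^0
  state 1010: A-exp=-4, loops=3, term = A^-4 * d^2
  state 1011: A-exp=-2, loops=2, term = A^-2 * d^1
  state 1100: A-exp=+0, loops=1, term = A^0 * d^0
  state 1101: A-exp=+2, loops=2, term = A^2 * d^1
  state 1110: A-exp=-2, loops=2, term = A^-2 * d^1
  state 1111: A-exp=+0, loops=1, term = A^0 * d^0
Collect the terms by A-exponent (count of states per loop number):
Powers of d = -A^2 - A^-2: d^2 = A^4 + 2 + A^-4.
  A^4 * (d^2) = A^8 + 2*A^4 + 1
  A^2 * (4*d) = -4*A^4 - 4
  A^0 * (5 + d^2) = A^4 + 7 + A^-4
  A^-2 * (4*d) = -4 - 4*A^-4
  A^-4 * (d^2) = 1 + 2*A^-4 + A^-8
Summing the groups: <K> = A^8 - A^4 + 1 - A^-4 + A^-8

Answer: A^8 - A^4 + 1 - A^-4 + A^-8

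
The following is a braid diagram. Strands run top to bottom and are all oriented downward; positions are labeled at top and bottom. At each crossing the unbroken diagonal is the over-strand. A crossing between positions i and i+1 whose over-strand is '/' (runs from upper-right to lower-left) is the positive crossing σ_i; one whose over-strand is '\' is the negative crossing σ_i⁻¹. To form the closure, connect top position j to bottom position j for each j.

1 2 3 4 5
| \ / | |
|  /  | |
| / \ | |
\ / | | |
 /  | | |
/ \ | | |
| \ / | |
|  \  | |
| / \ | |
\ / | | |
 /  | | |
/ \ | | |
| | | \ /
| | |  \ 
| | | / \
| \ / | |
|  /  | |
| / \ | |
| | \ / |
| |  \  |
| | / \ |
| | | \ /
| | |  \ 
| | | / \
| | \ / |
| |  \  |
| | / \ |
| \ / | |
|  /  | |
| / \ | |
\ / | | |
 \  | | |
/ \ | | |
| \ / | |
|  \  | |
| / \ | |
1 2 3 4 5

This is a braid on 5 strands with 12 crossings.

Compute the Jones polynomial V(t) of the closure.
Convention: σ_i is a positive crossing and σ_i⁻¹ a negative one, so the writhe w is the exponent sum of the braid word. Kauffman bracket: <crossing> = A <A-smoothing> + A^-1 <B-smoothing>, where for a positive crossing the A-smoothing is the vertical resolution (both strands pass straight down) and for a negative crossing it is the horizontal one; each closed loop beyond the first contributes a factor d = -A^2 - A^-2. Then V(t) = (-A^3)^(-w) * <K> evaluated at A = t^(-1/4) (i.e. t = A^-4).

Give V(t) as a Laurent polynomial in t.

t^-1 + t^-3 - t^-4

Derivation:
Reading the diagram top to bottom ('/'-over between positions i,i+1 = s_i, '\'-over = s_i^-1): braid word = s2 s1 s2^-1 s1 s4^-1 s2 s3^-1 s4^-1 s3^-1 s2 s1^-1 s2^-1.
The presented braid s2 s1 s2^-1 s1 s4^-1 s2 s3^-1 s4^-1 s3^-1 s2 s1^-1 s2^-1 on 5 strands reduces by inverse Markov moves (closure unchanged at each step):
  Deconjugate: the word is γ·β·γ⁻¹ with γ = s2 s1 (prefix) and γ⁻¹ = s1^-1 s2^-1 (suffix); strip both.
  Deconjugate: the word is γ·β·γ⁻¹ with γ = s2^-1 (prefix) and γ⁻¹ = s2 (suffix); strip both.
Reduced to β = s1 s4^-1 s2 s3^-1 s4^-1 s3^-1 on 5 strands, 6 crossings.
Compute on β:
Braid: s1 s4^-1 s2 s3^-1 s4^-1 s3^-1 on 5 strands, 6 crossings.
Writhe w = (#positive) - (#negative) = 2 - 4 = -2.
State-sum expansion of <K>. There are 2^6 = 64 states.
Each crossing splits two ways (0=vertical, 1=horizontal). The state's weight is A^(#A-smoothings - #B-smoothings) * d^(loops - 1).
Tabulate the states by total A-exponent and number of loops L (A-exp: L × count):
  A^6: L=3 ×1
  A^4: L=2 ×2, L=4 ×4
  A^2: L=1 ×1, L=3 ×12, L=5 ×2
  A^0: L=2 ×12, L=4 ×8
  A^-2: L=1 ×4, L=3 ×10, L=5 ×1
  A^-4: L=2 ×4, L=4 ×2
  A^-6: L=3 ×1
Each group contributes A^e * Σ count * d^(L-1):
Powers of d = -A^2 - A^-2: d^2 = A^4 + 2 + A^-4; d^3 = -A^6 - 3*A^2 - 3*A^-2 - A^-6; d^4 = A^8 + 4*A^4 + 6 + 4*A^-4 + A^-8.
  A^6 * (d^2) = A^10 + 2*A^6 + A^2
  A^4 * (2*d + 4*d^3) = -4*A^10 - 14*A^6 - 14*A^2 - 4*A^-2
  A^2 * (1 + 12*d^2 + 2*d^4) = 2*A^10 + 20*A^6 + 37*A^2 + 20*A^-2 + 2*A^-6
  A^0 * (12*d + 8*d^3) = -8*A^6 - 36*A^2 - 36*A^-2 - 8*A^-6
  A^-2 * (4 + 10*d^2 + d^4) = A^6 + 14*A^2 + 30*A^-2 + 14*A^-6 + A^-10
  A^-4 * (4*d + 2*d^3) = -2*A^2 - 10*A^-2 - 10*A^-6 - 2*A^-10
  A^-6 * (d^2) = A^-2 + 2*A^-6 + A^-10
Summing the groups: <K> = -A^10 + A^6 + A^-2
Normalise by the writhe: (-A^3)^(-w) = (-A^3)^(2) = A^6, so f(A) = A^6 * <K> = -A^16 + A^12 + A^4.
Substitute A = t^(-1/4), i.e. A^e → t^(-e/4): V(t) = t^-1 + t^-3 - t^-4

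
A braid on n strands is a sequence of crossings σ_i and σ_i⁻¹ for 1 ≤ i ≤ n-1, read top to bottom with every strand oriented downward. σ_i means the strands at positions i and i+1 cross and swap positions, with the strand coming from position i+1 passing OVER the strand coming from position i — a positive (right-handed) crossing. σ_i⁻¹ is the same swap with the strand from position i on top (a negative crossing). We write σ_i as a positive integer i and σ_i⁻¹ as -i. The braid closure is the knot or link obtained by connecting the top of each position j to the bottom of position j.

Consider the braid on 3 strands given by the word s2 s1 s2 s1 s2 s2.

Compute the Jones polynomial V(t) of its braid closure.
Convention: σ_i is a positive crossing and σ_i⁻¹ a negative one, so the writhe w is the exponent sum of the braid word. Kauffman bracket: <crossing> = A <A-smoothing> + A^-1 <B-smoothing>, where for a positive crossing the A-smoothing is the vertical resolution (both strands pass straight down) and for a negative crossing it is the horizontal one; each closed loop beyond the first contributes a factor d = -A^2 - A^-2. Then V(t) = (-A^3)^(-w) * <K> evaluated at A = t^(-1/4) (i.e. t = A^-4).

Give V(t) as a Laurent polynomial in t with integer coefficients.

-t^7 + t^6 - t^5 + t^4 + t^2

Derivation:
Braid: s2 s1 s2 s1 s2 s2 on 3 strands, 6 crossings.
Writhe w = (#positive) - (#negative) = 6 - 0 = 6.
Enumerate smoothing states for the bracket polynomial. There are 2^6 = 64 states.
For each crossing: s=0 is the vertical smoothing, s=1 horizontal. Crossing k contributes A^(sign_k * (1 - 2*s_k)); loop factor d = -A^2 - A^-2.
Tabulate the states by total A-exponent and number of loops L (A-exp: L × count):
  A^6: L=3 ×1
  A^4: L=2 ×6
  A^2: L=1 ×8, L=3 ×7
  A^0: L=2 ×16, L=4 ×4
  A^-2: L=1 ×3, L=3 ×11, L=5 ×1
  A^-4: L=2 ×3, L=4 ×3
  A^-6: L=3 ×1
Each group contributes A^e * Σ count * d^(L-1):
Powers of d = -A^2 - A^-2: d^2 = A^4 + 2 + A^-4; d^3 = -A^6 - 3*A^2 - 3*A^-2 - A^-6; d^4 = A^8 + 4*A^4 + 6 + 4*A^-4 + A^-8.
  A^6 * (d^2) = A^10 + 2*A^6 + A^2
  A^4 * (6*d) = -6*A^6 - 6*A^2
  A^2 * (8 + 7*d^2) = 7*A^6 + 22*A^2 + 7*A^-2
  A^0 * (16*d + 4*d^3) = -4*A^6 - 28*A^2 - 28*A^-2 - 4*A^-6
  A^-2 * (3 + 11*d^2 + d^4) = A^6 + 15*A^2 + 31*A^-2 + 15*A^-6 + A^-10
  A^-4 * (3*d + 3*d^3) = -3*A^2 - 12*A^-2 - 12*A^-6 - 3*A^-10
  A^-6 * (d^2) = A^-2 + 2*A^-6 + A^-10
Summing the groups: <K> = A^10 + A^2 - A^-2 + A^-6 - A^-10
Normalise by the writhe: (-A^3)^(-w) = (-A^3)^(-6) = A^-18, so f(A) = A^-18 * <K> = A^-8 + A^-16 - A^-20 + A^-24 - A^-28.
Substitute A = t^(-1/4), i.e. A^e → t^(-e/4): V(t) = -t^7 + t^6 - t^5 + t^4 + t^2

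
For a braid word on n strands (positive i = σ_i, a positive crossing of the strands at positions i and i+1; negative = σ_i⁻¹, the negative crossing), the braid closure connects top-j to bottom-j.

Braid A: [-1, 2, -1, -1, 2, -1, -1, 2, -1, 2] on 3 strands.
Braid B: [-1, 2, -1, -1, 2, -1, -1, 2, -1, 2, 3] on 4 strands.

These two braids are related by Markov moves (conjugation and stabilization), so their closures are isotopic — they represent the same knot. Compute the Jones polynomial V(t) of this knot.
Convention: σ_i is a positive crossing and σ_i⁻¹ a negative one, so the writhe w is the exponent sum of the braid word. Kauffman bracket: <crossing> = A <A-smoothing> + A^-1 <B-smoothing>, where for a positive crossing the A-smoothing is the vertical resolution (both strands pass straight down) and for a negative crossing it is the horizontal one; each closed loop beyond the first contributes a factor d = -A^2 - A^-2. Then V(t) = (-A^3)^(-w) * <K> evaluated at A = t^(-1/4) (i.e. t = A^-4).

Markov-equivalent braids have isotopic closures, hence identical knot invariants. Strip the Markov moves from each word to reach a common short braid β, then compute V(t) once on β.
Braid A: s1^-1 s2 s1^-1 s1^-1 s2 s1^-1 s1^-1 s2 s1^-1 s2 on 3 strands has no conjugating prefix/suffix or stabilization to strip; take β = s1^-1 s2 s1^-1 s1^-1 s2 s1^-1 s1^-1 s2 s1^-1 s2.
Braid B: s1^-1 s2 s1^-1 s1^-1 s2 s1^-1 s1^-1 s2 s1^-1 s2 s3 on 4 strands reduces by inverse Markov moves (closure unchanged at each step):
  Destabilize: the word has the form β·s3 where s3 occurs only as the final letter (β ∈ B_3); drop it and the last strand → 3 strands.
Reduced to β = s1^-1 s2 s1^-1 s1^-1 s2 s1^-1 s1^-1 s2 s1^-1 s2 on 3 strands, 10 crossings.
Both give the same β = s1^-1 s2 s1^-1 s1^-1 s2 s1^-1 s1^-1 s2 s1^-1 s2 on 3 strands, so one state sum suffices:
Braid: s1^-1 s2 s1^-1 s1^-1 s2 s1^-1 s1^-1 s2 s1^-1 s2 on 3 strands, 10 crossings.
Writhe w = (#positive) - (#negative) = 4 - 6 = -2.
Enumerate smoothing states for the bracket polynomial. There are 2^10 = 1024 states.
Each crossing splits two ways (0=vertical, 1=horizontal). The state's weight is A^(#A-smoothings - #B-smoothings) * d^(loops - 1).
Tabulate the states by total A-exponent and number of loops L (A-exp: L × count):
  A^10: L=7 ×1
  A^8: L=6 ×10
  A^6: L=5 ×45
  A^4: L=4 ×118, L=6 ×2
  A^2: L=3 ×193, L=5 ×17
  A^0: L=2 ×192, L=4 ×59, L=6 ×1
  A^-2: L=1 ×95, L=3 ×108, L=5 ×7
  A^-4: L=2 ×95, L=4 ×25
  A^-6: L=3 ×43, L=5 ×2
  A^-8: L=4 ×10
  A^-10: L=5 ×1
Each group contributes A^e * Σ count * d^(L-1):
Powers of d = -A^2 - A^-2: d^2 = A^4 + 2 + A^-4; d^3 = -A^6 - 3*A^2 - 3*A^-2 - A^-6; d^4 = A^8 + 4*A^4 + 6 + 4*A^-4 + A^-8; d^5 = -A^10 - 5*A^6 - 10*A^2 - 10*A^-2 - 5*A^-6 - A^-10; d^6 = A^12 + 6*A^8 + 15*A^4 + 20 + 15*A^-4 + 6*A^-8 + A^-12.
  A^10 * (d^6) = A^22 + 6*A^18 + 15*A^14 + 20*A^10 + 15*A^6 + 6*A^2 + A^-2
  A^8 * (10*d^5) = -10*A^18 - 50*A^14 - 100*A^10 - 100*A^6 - 50*A^2 - 10*A^-2
  A^6 * (45*d^4) = 45*A^14 + 180*A^10 + 270*A^6 + 180*A^2 + 45*A^-2
  A^4 * (118*d^3 + 2*d^5) = -2*A^14 - 128*A^10 - 374*A^6 - 374*A^2 - 128*A^-2 - 2*A^-6
  A^2 * (193*d^2 + 17*d^4) = 17*A^10 + 261*A^6 + 488*A^2 + 261*A^-2 + 17*A^-6
  A^0 * (192*d + 59*d^3 + d^5) = -A^10 - 64*A^6 - 379*A^2 - 379*A^-2 - 64*A^-6 - A^-10
  A^-2 * (95 + 108*d^2 + 7*d^4) = 7*A^6 + 136*A^2 + 353*A^-2 + 136*A^-6 + 7*A^-10
  A^-4 * (95*d + 25*d^3) = -25*A^2 - 170*A^-2 - 170*A^-6 - 25*A^-10
  A^-6 * (43*d^2 + 2*d^4) = 2*A^2 + 51*A^-2 + 98*A^-6 + 51*A^-10 + 2*A^-14
  A^-8 * (10*d^3) = -10*A^-2 - 30*A^-6 - 30*A^-10 - 10*A^-14
  A^-10 * (d^4) = A^-2 + 4*A^-6 + 6*A^-10 + 4*A^-14 + A^-18
Summing the groups: <K> = A^22 - 4*A^18 + 8*A^14 - 12*A^10 + 15*A^6 - 16*A^2 + 15*A^-2 - 11*A^-6 + 8*A^-10 - 4*A^-14 + A^-18
Normalise by the writhe: (-A^3)^(-w) = (-A^3)^(2) = A^6, so f(A) = A^6 * <K> = A^28 - 4*A^24 + 8*A^20 - 12*A^16 + 15*A^12 - 16*A^8 + 15*A^4 - 11 + 8*A^-4 - 4*A^-8 + A^-12.
Substitute A = t^(-1/4), i.e. A^e → t^(-e/4): V(t) = t^3 - 4*t^2 + 8*t - 11 + 15*t^-1 - 16*t^-2 + 15*t^-3 - 12*t^-4 + 8*t^-5 - 4*t^-6 + t^-7

Answer: t^3 - 4*t^2 + 8*t - 11 + 15*t^-1 - 16*t^-2 + 15*t^-3 - 12*t^-4 + 8*t^-5 - 4*t^-6 + t^-7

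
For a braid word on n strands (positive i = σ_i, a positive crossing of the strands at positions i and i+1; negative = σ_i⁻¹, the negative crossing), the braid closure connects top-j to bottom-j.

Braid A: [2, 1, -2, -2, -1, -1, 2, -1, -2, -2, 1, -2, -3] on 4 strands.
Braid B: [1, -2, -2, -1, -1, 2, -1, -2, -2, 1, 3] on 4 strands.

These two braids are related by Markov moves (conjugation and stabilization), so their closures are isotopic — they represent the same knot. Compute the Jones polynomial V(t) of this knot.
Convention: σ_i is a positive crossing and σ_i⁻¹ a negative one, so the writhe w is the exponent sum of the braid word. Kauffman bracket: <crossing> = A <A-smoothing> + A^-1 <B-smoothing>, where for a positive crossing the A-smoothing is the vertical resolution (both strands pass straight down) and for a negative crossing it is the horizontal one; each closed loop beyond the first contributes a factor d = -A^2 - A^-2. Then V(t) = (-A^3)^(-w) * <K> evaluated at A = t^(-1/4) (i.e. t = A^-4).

Markov-equivalent braids have isotopic closures, hence identical knot invariants. Strip the Markov moves from each word to reach a common short braid β, then compute V(t) once on β.
Braid A: s2 s1 s2^-1 s2^-1 s1^-1 s1^-1 s2 s1^-1 s2^-1 s2^-1 s1 s2^-1 s3^-1 on 4 strands reduces by inverse Markov moves (closure unchanged at each step):
  Destabilize: the word has the form β·s3^-1 where s3^-1 occurs only as the final letter (β ∈ B_3); drop it and the last strand → 3 strands.
  Deconjugate: the word is γ·β·γ⁻¹ with γ = s2 (prefix) and γ⁻¹ = s2^-1 (suffix); strip both.
Reduced to β = s1 s2^-1 s2^-1 s1^-1 s1^-1 s2 s1^-1 s2^-1 s2^-1 s1 on 3 strands, 10 crossings.
Braid B: s1 s2^-1 s2^-1 s1^-1 s1^-1 s2 s1^-1 s2^-1 s2^-1 s1 s3 on 4 strands reduces by inverse Markov moves (closure unchanged at each step):
  Destabilize: the word has the form β·s3 where s3 occurs only as the final letter (β ∈ B_3); drop it and the last strand → 3 strands.
Reduced to β = s1 s2^-1 s2^-1 s1^-1 s1^-1 s2 s1^-1 s2^-1 s2^-1 s1 on 3 strands, 10 crossings.
Both give the same β = s1 s2^-1 s2^-1 s1^-1 s1^-1 s2 s1^-1 s2^-1 s2^-1 s1 on 3 strands, so one state sum suffices:
Braid: s1 s2^-1 s2^-1 s1^-1 s1^-1 s2 s1^-1 s2^-1 s2^-1 s1 on 3 strands, 10 crossings.
Writhe w = (#positive) - (#negative) = 3 - 7 = -4.
Enumerate smoothing states for the bracket polynomial. There are 2^10 = 1024 states.
Each crossing splits two ways (0=vertical, 1=horizontal). The state's weight is A^(#A-smoothings - #B-smoothings) * d^(loops - 1).
Tabulate the states by total A-exponent and number of loops L (A-exp: L × count):
  A^10: L=6 ×1
  A^8: L=5 ×10
  A^6: L=4 ×43, L=6 ×2
  A^4: L=3 ×98, L=5 ×22
  A^2: L=2 ×118, L=4 ×88, L=6 ×4
  A^0: L=1 ×60, L=3 ×162, L=5 ×30
  A^-2: L=2 ×128, L=4 ×79, L=6 ×3
  A^-4: L=1 ×23, L=3 ×84, L=5 ×13
  A^-6: L=2 ×27, L=4 ×18
  A^-8: L=1 ×2, L=3 ×8
  A^-10: L=2 ×1
Each group contributes A^e * Σ count * d^(L-1):
Powers of d = -A^2 - A^-2: d^2 = A^4 + 2 + A^-4; d^3 = -A^6 - 3*A^2 - 3*A^-2 - A^-6; d^4 = A^8 + 4*A^4 + 6 + 4*A^-4 + A^-8; d^5 = -A^10 - 5*A^6 - 10*A^2 - 10*A^-2 - 5*A^-6 - A^-10.
  A^10 * (d^5) = -A^20 - 5*A^16 - 10*A^12 - 10*A^8 - 5*A^4 - 1
  A^8 * (10*d^4) = 10*A^16 + 40*A^12 + 60*A^8 + 40*A^4 + 10
  A^6 * (43*d^3 + 2*d^5) = -2*A^16 - 53*A^12 - 149*A^8 - 149*A^4 - 53 - 2*A^-4
  A^4 * (98*d^2 + 22*d^4) = 22*A^12 + 186*A^8 + 328*A^4 + 186 + 22*A^-4
  A^2 * (118*d + 88*d^3 + 4*d^5) = -4*A^12 - 108*A^8 - 422*A^4 - 422 - 108*A^-4 - 4*A^-8
  A^0 * (60 + 162*d^2 + 30*d^4) = 30*A^8 + 282*A^4 + 564 + 282*A^-4 + 30*A^-8
  A^-2 * (128*d + 79*d^3 + 3*d^5) = -3*A^8 - 94*A^4 - 395 - 395*A^-4 - 94*A^-8 - 3*A^-12
  A^-4 * (23 + 84*d^2 + 13*d^4) = 13*A^4 + 136 + 269*A^-4 + 136*A^-8 + 13*A^-12
  A^-6 * (27*d + 18*d^3) = -18 - 81*A^-4 - 81*A^-8 - 18*A^-12
  A^-8 * (2 + 8*d^2) = 8*A^-4 + 18*A^-8 + 8*A^-12
  A^-10 * (d) = -A^-8 - A^-12
Summing the groups: <K> = -A^20 + 3*A^16 - 5*A^12 + 6*A^8 - 7*A^4 + 7 - 5*A^-4 + 4*A^-8 - A^-12
Normalise by the writhe: (-A^3)^(-w) = (-A^3)^(4) = A^12, so f(A) = A^12 * <K> = -A^32 + 3*A^28 - 5*A^24 + 6*A^20 - 7*A^16 + 7*A^12 - 5*A^8 + 4*A^4 - 1.
Substitute A = t^(-1/4), i.e. A^e → t^(-e/4): V(t) = -1 + 4*t^-1 - 5*t^-2 + 7*t^-3 - 7*t^-4 + 6*t^-5 - 5*t^-6 + 3*t^-7 - t^-8

Answer: -1 + 4*t^-1 - 5*t^-2 + 7*t^-3 - 7*t^-4 + 6*t^-5 - 5*t^-6 + 3*t^-7 - t^-8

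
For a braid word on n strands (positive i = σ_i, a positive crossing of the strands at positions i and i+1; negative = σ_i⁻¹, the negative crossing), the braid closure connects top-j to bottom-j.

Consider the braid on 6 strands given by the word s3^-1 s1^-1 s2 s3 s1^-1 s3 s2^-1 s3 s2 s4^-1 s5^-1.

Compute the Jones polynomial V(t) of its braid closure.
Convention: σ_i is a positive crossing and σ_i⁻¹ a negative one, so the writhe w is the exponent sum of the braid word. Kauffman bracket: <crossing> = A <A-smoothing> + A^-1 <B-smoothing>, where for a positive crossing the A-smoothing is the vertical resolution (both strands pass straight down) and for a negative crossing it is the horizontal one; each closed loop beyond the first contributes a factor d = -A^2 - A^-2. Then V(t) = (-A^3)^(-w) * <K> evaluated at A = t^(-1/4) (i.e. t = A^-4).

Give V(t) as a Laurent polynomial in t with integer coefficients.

-t^5 + 2*t^4 - 2*t^3 + 3*t^2 - 3*t + 3 - 2*t^-1 + t^-2

Derivation:
The presented braid s3^-1 s1^-1 s2 s3 s1^-1 s3 s2^-1 s3 s2 s4^-1 s5^-1 on 6 strands reduces by inverse Markov moves (closure unchanged at each step):
  Destabilize: the word has the form β·s5^-1 where s5^-1 occurs only as the final letter (β ∈ B_5); drop it and the last strand → 5 strands.
  Destabilize: the word has the form β·s4^-1 where s4^-1 occurs only as the final letter (β ∈ B_4); drop it and the last strand → 4 strands.
Reduced to β = s3^-1 s1^-1 s2 s3 s1^-1 s3 s2^-1 s3 s2 on 4 strands, 9 crossings.
Compute on β:
Braid: s3^-1 s1^-1 s2 s3 s1^-1 s3 s2^-1 s3 s2 on 4 strands, 9 crossings.
Writhe w = (#positive) - (#negative) = 5 - 4 = 1.
Computing the Kauffman bracket via state sum. There are 2^9 = 512 states.
Each crossing splits two ways (0=vertical, 1=horizontal). The state's weight is A^(#A-smoothings - #B-smoothings) * d^(loops - 1).
Tabulate the states by total A-exponent and number of loops L (A-exp: L × count):
  A^9: L=2 ×1
  A^7: L=1 ×3, L=3 ×6
  A^5: L=2 ×26, L=4 ×10
  A^3: L=1 ×21, L=3 ×58, L=5 ×5
  A^1: L=2 ×86, L=4 ×39, L=6 ×1
  A^-1: L=1 ×35, L=3 ×80, L=5 ×11
  A^-3: L=2 ×53, L=4 ×30, L=6 ×1
  A^-5: L=3 ×32, L=5 ×4
  A^-7: L=4 ×9
  A^-9: L=5 ×1
Each group contributes A^e * Σ count * d^(L-1):
Powers of d = -A^2 - A^-2: d^2 = A^4 + 2 + A^-4; d^3 = -A^6 - 3*A^2 - 3*A^-2 - A^-6; d^4 = A^8 + 4*A^4 + 6 + 4*A^-4 + A^-8; d^5 = -A^10 - 5*A^6 - 10*A^2 - 10*A^-2 - 5*A^-6 - A^-10.
  A^9 * (d) = -A^11 - A^7
  A^7 * (3 + 6*d^2) = 6*A^11 + 15*A^7 + 6*A^3
  A^5 * (26*d + 10*d^3) = -10*A^11 - 56*A^7 - 56*A^3 - 10*A^-1
  A^3 * (21 + 58*d^2 + 5*d^4) = 5*A^11 + 78*A^7 + 167*A^3 + 78*A^-1 + 5*A^-5
  A^1 * (86*d + 39*d^3 + d^5) = -A^11 - 44*A^7 - 213*A^3 - 213*A^-1 - 44*A^-5 - A^-9
  A^-1 * (35 + 80*d^2 + 11*d^4) = 11*A^7 + 124*A^3 + 261*A^-1 + 124*A^-5 + 11*A^-9
  A^-3 * (53*d + 30*d^3 + d^5) = -A^7 - 35*A^3 - 153*A^-1 - 153*A^-5 - 35*A^-9 - A^-13
  A^-5 * (32*d^2 + 4*d^4) = 4*A^3 + 48*A^-1 + 88*A^-5 + 48*A^-9 + 4*A^-13
  A^-7 * (9*d^3) = -9*A^-1 - 27*A^-5 - 27*A^-9 - 9*A^-13
  A^-9 * (d^4) = A^-1 + 4*A^-5 + 6*A^-9 + 4*A^-13 + A^-17
Summing the groups: <K> = -A^11 + 2*A^7 - 3*A^3 + 3*A^-1 - 3*A^-5 + 2*A^-9 - 2*A^-13 + A^-17
Normalise by the writhe: (-A^3)^(-w) = (-A^3)^(-1) = -A^-3, so f(A) = -A^-3 * <K> = A^8 - 2*A^4 + 3 - 3*A^-4 + 3*A^-8 - 2*A^-12 + 2*A^-16 - A^-20.
Substitute A = t^(-1/4), i.e. A^e → t^(-e/4): V(t) = -t^5 + 2*t^4 - 2*t^3 + 3*t^2 - 3*t + 3 - 2*t^-1 + t^-2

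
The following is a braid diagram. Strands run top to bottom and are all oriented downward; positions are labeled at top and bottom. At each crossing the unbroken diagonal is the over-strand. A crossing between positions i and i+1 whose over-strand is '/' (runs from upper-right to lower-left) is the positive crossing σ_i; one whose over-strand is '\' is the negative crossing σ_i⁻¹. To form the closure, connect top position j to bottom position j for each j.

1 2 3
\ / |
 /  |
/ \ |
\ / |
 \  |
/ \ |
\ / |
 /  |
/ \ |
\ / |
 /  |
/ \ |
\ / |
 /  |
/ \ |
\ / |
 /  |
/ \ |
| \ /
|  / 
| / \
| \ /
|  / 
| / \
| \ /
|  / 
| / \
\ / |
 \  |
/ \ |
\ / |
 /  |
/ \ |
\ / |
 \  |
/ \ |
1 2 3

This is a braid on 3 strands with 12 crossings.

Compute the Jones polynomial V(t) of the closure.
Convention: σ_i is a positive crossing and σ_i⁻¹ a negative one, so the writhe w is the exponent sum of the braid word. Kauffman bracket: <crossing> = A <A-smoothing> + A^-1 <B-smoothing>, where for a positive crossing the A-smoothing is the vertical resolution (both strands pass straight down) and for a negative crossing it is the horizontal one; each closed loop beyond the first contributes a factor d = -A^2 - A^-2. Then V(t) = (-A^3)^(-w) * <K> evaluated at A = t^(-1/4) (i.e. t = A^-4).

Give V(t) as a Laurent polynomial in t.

t^8 - 2*t^7 + t^6 - 2*t^5 + 2*t^4 + t^2

Derivation:
Reading the diagram top to bottom ('/'-over between positions i,i+1 = s_i, '\'-over = s_i^-1): braid word = s1 s1^-1 s1 s1 s1 s1 s2 s2 s2 s1^-1 s1 s1^-1.
The presented braid s1 s1^-1 s1 s1 s1 s1 s2 s2 s2 s1^-1 s1 s1^-1 on 3 strands reduces by inverse Markov moves (closure unchanged at each step):
  Deconjugate: the word is γ·β·γ⁻¹ with γ = s1 (prefix) and γ⁻¹ = s1^-1 (suffix); strip both.
  Deconjugate: the word is γ·β·γ⁻¹ with γ = s1^-1 s1 (prefix) and γ⁻¹ = s1^-1 s1 (suffix); strip both.
Reduced to β = s1 s1 s1 s2 s2 s2 on 3 strands, 6 crossings.
Compute on β:
Braid: s1 s1 s1 s2 s2 s2 on 3 strands, 6 crossings.
Writhe w = (#positive) - (#negative) = 6 - 0 = 6.
State-sum expansion of <K>. There are 2^6 = 64 states.
For each crossing: s=0 is the vertical smoothing, s=1 horizontal. Crossing k contributes A^(sign_k * (1 - 2*s_k)); loop factor d = -A^2 - A^-2.
Tabulate the states by total A-exponent and number of loops L (A-exp: L × count):
  A^6: L=3 ×1
  A^4: L=2 ×6
  A^2: L=1 ×9, L=3 ×6
  A^0: L=2 ×18, L=4 ×2
  A^-2: L=3 ×15
  A^-4: L=4 ×6
  A^-6: L=5 ×1
Each group contributes A^e * Σ count * d^(L-1):
Powers of d = -A^2 - A^-2: d^2 = A^4 + 2 + A^-4; d^3 = -A^6 - 3*A^2 - 3*A^-2 - A^-6; d^4 = A^8 + 4*A^4 + 6 + 4*A^-4 + A^-8.
  A^6 * (d^2) = A^10 + 2*A^6 + A^2
  A^4 * (6*d) = -6*A^6 - 6*A^2
  A^2 * (9 + 6*d^2) = 6*A^6 + 21*A^2 + 6*A^-2
  A^0 * (18*d + 2*d^3) = -2*A^6 - 24*A^2 - 24*A^-2 - 2*A^-6
  A^-2 * (15*d^2) = 15*A^2 + 30*A^-2 + 15*A^-6
  A^-4 * (6*d^3) = -6*A^2 - 18*A^-2 - 18*A^-6 - 6*A^-10
  A^-6 * (d^4) = A^2 + 4*A^-2 + 6*A^-6 + 4*A^-10 + A^-14
Summing the groups: <K> = A^10 + 2*A^2 - 2*A^-2 + A^-6 - 2*A^-10 + A^-14
Normalise by the writhe: (-A^3)^(-w) = (-A^3)^(-6) = A^-18, so f(A) = A^-18 * <K> = A^-8 + 2*A^-16 - 2*A^-20 + A^-24 - 2*A^-28 + A^-32.
Substitute A = t^(-1/4), i.e. A^e → t^(-e/4): V(t) = t^8 - 2*t^7 + t^6 - 2*t^5 + 2*t^4 + t^2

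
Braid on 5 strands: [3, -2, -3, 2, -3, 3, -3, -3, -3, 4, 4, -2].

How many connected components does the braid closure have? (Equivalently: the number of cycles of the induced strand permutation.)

5

Derivation:
Track the strand permutation on 5 strands, starting from identity.
  step 1: s3 swaps positions 3,4 -> [1 2 4 3 5]
  step 2: s2^-1 swaps positions 2,3 -> [1 4 2 3 5]
  step 3: s3^-1 swaps positions 3,4 -> [1 4 3 2 5]
  step 4: s2 swaps positions 2,3 -> [1 3 4 2 5]
  step 5: s3^-1 swaps positions 3,4 -> [1 3 2 4 5]
  step 6: s3 swaps positions 3,4 -> [1 3 4 2 5]
  step 7: s3^-1 swaps positions 3,4 -> [1 3 2 4 5]
  step 8: s3^-1 swaps positions 3,4 -> [1 3 4 2 5]
  step 9: s3^-1 swaps positions 3,4 -> [1 3 2 4 5]
  step 10: s4 swaps positions 4,5 -> [1 3 2 5 4]
  step 11: s4 swaps positions 4,5 -> [1 3 2 4 5]
  step 12: s2^-1 swaps positions 2,3 -> [1 2 3 4 5]
Final permutation (position -> original strand): [1 2 3 4 5]
Closure components = cycle count of this permutation = 5.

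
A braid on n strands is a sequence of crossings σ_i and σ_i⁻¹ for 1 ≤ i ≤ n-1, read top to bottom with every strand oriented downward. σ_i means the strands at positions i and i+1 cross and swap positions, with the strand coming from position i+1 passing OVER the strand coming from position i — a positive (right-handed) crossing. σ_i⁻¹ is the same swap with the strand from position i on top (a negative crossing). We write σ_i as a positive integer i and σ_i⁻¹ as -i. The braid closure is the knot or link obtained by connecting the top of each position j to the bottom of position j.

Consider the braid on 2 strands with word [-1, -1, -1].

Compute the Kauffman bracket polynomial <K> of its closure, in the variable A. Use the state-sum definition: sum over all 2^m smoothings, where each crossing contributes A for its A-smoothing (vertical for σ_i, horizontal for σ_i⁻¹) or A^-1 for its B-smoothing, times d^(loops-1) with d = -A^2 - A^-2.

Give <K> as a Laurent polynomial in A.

Braid: s1^-1 s1^-1 s1^-1 on 2 strands, 3 crossings.
Writhe w = (#positive) - (#negative) = 0 - 3 = -3.
Enumerate smoothing states for the bracket polynomial. There are 2^3 = 8 states.
Each crossing splits two ways (0=vertical, 1=horizontal). The state's weight is A^(#A-smoothings - #B-smoothings) * d^(loops - 1).
  state 000: A-exp=-3, loops=2, term = A^-3 * d^1
  state 001: A-exp=-1, loops=1, term = A^-1 * d^0
  state 010: A-exp=-1, loops=1, term = A^-1 * d^0
  state 011: A-exp=+1, loops=2, term = A^1 * d^1
  state 100: A-exp=-1, loops=1, term = A^-1 * d^0
  state 101: A-exp=+1, loops=2, term = A^1 * d^1
  state 110: A-exp=+1, loops=2, term = A^1 * d^1
  state 111: A-exp=+3, loops=3, term = A^3 * d^2
Collect the terms by A-exponent (count of states per loop number):
Powers of d = -A^2 - A^-2: d^2 = A^4 + 2 + A^-4.
  A^3 * (d^2) = A^7 + 2*A^3 + A^-1
  A^1 * (3*d) = -3*A^3 - 3*A^-1
  A^-1 * (3) = 3*A^-1
  A^-3 * (d) = -A^-1 - A^-5
Summing the groups: <K> = A^7 - A^3 - A^-5

Answer: A^7 - A^3 - A^-5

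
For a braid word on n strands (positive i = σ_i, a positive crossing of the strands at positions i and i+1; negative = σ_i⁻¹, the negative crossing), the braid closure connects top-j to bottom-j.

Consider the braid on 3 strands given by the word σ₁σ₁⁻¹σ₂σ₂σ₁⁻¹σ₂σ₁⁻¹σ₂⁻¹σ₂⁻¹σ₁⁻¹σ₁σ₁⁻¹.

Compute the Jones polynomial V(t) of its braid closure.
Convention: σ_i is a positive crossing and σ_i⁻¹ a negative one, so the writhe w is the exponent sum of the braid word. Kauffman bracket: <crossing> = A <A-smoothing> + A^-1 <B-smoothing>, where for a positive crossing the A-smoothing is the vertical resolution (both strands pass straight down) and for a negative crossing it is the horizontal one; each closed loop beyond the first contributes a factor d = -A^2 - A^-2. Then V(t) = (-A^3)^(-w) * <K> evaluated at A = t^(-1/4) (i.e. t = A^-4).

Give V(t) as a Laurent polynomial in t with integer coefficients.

The presented braid s1 s1^-1 s2 s2 s1^-1 s2 s1^-1 s2^-1 s2^-1 s1^-1 s1 s1^-1 on 3 strands reduces by inverse Markov moves (closure unchanged at each step):
  Deconjugate: the word is γ·β·γ⁻¹ with γ = s1 s1^-1 (prefix) and γ⁻¹ = s1 s1^-1 (suffix); strip both.
Reduced to β = s2 s2 s1^-1 s2 s1^-1 s2^-1 s2^-1 s1^-1 on 3 strands, 8 crossings.
Compute on β:
Braid: s2 s2 s1^-1 s2 s1^-1 s2^-1 s2^-1 s1^-1 on 3 strands, 8 crossings.
Writhe w = (#positive) - (#negative) = 3 - 5 = -2.
Computing the Kauffman bracket via state sum. There are 2^8 = 256 states.
Each crossing splits two ways (0=vertical, 1=horizontal). The state's weight is A^(#A-smoothings - #B-smoothings) * d^(loops - 1).
Tabulate the states by total A-exponent and number of loops L (A-exp: L × count):
  A^8: L=4 ×1
  A^6: L=3 ×8
  A^4: L=2 ×23, L=4 ×5
  A^2: L=1 ×22, L=3 ×33, L=5 ×1
  A^0: L=2 ×52, L=4 ×18
  A^-2: L=1 ×13, L=3 ×37, L=5 ×6
  A^-4: L=2 ×14, L=4 ×13, L=6 ×1
  A^-6: L=3 ×6, L=5 ×2
  A^-8: L=4 ×1
Each group contributes A^e * Σ count * d^(L-1):
Powers of d = -A^2 - A^-2: d^2 = A^4 + 2 + A^-4; d^3 = -A^6 - 3*A^2 - 3*A^-2 - A^-6; d^4 = A^8 + 4*A^4 + 6 + 4*A^-4 + A^-8; d^5 = -A^10 - 5*A^6 - 10*A^2 - 10*A^-2 - 5*A^-6 - A^-10.
  A^8 * (d^3) = -A^14 - 3*A^10 - 3*A^6 - A^2
  A^6 * (8*d^2) = 8*A^10 + 16*A^6 + 8*A^2
  A^4 * (23*d + 5*d^3) = -5*A^10 - 38*A^6 - 38*A^2 - 5*A^-2
  A^2 * (22 + 33*d^2 + d^4) = A^10 + 37*A^6 + 94*A^2 + 37*A^-2 + A^-6
  A^0 * (52*d + 18*d^3) = -18*A^6 - 106*A^2 - 106*A^-2 - 18*A^-6
  A^-2 * (13 + 37*d^2 + 6*d^4) = 6*A^6 + 61*A^2 + 123*A^-2 + 61*A^-6 + 6*A^-10
  A^-4 * (14*d + 13*d^3 + d^5) = -A^6 - 18*A^2 - 63*A^-2 - 63*A^-6 - 18*A^-10 - A^-14
  A^-6 * (6*d^2 + 2*d^4) = 2*A^2 + 14*A^-2 + 24*A^-6 + 14*A^-10 + 2*A^-14
  A^-8 * (d^3) = -A^-2 - 3*A^-6 - 3*A^-10 - A^-14
Summing the groups: <K> = -A^14 + A^10 - A^6 + 2*A^2 - A^-2 + 2*A^-6 - A^-10
Normalise by the writhe: (-A^3)^(-w) = (-A^3)^(2) = A^6, so f(A) = A^6 * <K> = -A^20 + A^16 - A^12 + 2*A^8 - A^4 + 2 - A^-4.
Substitute A = t^(-1/4), i.e. A^e → t^(-e/4): V(t) = -t + 2 - t^-1 + 2*t^-2 - t^-3 + t^-4 - t^-5

Answer: -t + 2 - t^-1 + 2*t^-2 - t^-3 + t^-4 - t^-5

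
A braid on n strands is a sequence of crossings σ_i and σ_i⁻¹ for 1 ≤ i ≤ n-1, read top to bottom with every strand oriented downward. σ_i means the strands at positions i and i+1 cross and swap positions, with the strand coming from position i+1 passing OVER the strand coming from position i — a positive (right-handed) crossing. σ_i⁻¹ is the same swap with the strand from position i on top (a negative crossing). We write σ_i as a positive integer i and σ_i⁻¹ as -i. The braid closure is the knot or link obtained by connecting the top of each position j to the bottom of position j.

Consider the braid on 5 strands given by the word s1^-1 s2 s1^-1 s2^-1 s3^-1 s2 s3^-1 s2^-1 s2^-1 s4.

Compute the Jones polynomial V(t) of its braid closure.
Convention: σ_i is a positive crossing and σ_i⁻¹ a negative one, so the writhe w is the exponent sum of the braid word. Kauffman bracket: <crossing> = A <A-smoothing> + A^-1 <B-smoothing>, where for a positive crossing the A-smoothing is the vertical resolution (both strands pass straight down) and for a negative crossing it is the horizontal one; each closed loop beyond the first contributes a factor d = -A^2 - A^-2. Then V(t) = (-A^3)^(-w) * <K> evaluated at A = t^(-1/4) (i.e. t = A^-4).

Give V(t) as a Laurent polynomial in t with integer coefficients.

The presented braid s1^-1 s2 s1^-1 s2^-1 s3^-1 s2 s3^-1 s2^-1 s2^-1 s4 on 5 strands reduces by inverse Markov moves (closure unchanged at each step):
  Destabilize: the word has the form β·s4 where s4 occurs only as the final letter (β ∈ B_4); drop it and the last strand → 4 strands.
Reduced to β = s1^-1 s2 s1^-1 s2^-1 s3^-1 s2 s3^-1 s2^-1 s2^-1 on 4 strands, 9 crossings.
Compute on β:
Braid: s1^-1 s2 s1^-1 s2^-1 s3^-1 s2 s3^-1 s2^-1 s2^-1 on 4 strands, 9 crossings.
Writhe w = (#positive) - (#negative) = 2 - 7 = -5.
Computing the Kauffman bracket via state sum. There are 2^9 = 512 states.
For each crossing: s=0 is the vertical smoothing, s=1 horizontal. Crossing k contributes A^(sign_k * (1 - 2*s_k)); loop factor d = -A^2 - A^-2.
Tabulate the states by total A-exponent and number of loops L (A-exp: L × count):
  A^9: L=5 ×1
  A^7: L=4 ×9
  A^5: L=3 ×30, L=5 ×6
  A^3: L=2 ×45, L=4 ×37, L=6 ×2
  A^1: L=1 ×27, L=3 ×78, L=5 ×21
  A^-1: L=2 ×67, L=4 ×53, L=6 ×6
  A^-3: L=1 ×12, L=3 ×53, L=5 ×18, L=7 ×1
  A^-5: L=2 ×14, L=4 ×19, L=6 ×3
  A^-7: L=3 ×6, L=5 ×3
  A^-9: L=4 ×1
Each group contributes A^e * Σ count * d^(L-1):
Powers of d = -A^2 - A^-2: d^2 = A^4 + 2 + A^-4; d^3 = -A^6 - 3*A^2 - 3*A^-2 - A^-6; d^4 = A^8 + 4*A^4 + 6 + 4*A^-4 + A^-8; d^5 = -A^10 - 5*A^6 - 10*A^2 - 10*A^-2 - 5*A^-6 - A^-10; d^6 = A^12 + 6*A^8 + 15*A^4 + 20 + 15*A^-4 + 6*A^-8 + A^-12.
  A^9 * (d^4) = A^17 + 4*A^13 + 6*A^9 + 4*A^5 + A
  A^7 * (9*d^3) = -9*A^13 - 27*A^9 - 27*A^5 - 9*A
  A^5 * (30*d^2 + 6*d^4) = 6*A^13 + 54*A^9 + 96*A^5 + 54*A + 6*A^-3
  A^3 * (45*d + 37*d^3 + 2*d^5) = -2*A^13 - 47*A^9 - 176*A^5 - 176*A - 47*A^-3 - 2*A^-7
  A^1 * (27 + 78*d^2 + 21*d^4) = 21*A^9 + 162*A^5 + 309*A + 162*A^-3 + 21*A^-7
  A^-1 * (67*d + 53*d^3 + 6*d^5) = -6*A^9 - 83*A^5 - 286*A - 286*A^-3 - 83*A^-7 - 6*A^-11
  A^-3 * (12 + 53*d^2 + 18*d^4 + d^6) = A^9 + 24*A^5 + 140*A + 246*A^-3 + 140*A^-7 + 24*A^-11 + A^-15
  A^-5 * (14*d + 19*d^3 + 3*d^5) = -3*A^5 - 34*A - 101*A^-3 - 101*A^-7 - 34*A^-11 - 3*A^-15
  A^-7 * (6*d^2 + 3*d^4) = 3*A + 18*A^-3 + 30*A^-7 + 18*A^-11 + 3*A^-15
  A^-9 * (d^3) = -A^-3 - 3*A^-7 - 3*A^-11 - A^-15
Summing the groups: <K> = A^17 - A^13 + 2*A^9 - 3*A^5 + 2*A - 3*A^-3 + 2*A^-7 - A^-11
Normalise by the writhe: (-A^3)^(-w) = (-A^3)^(5) = -A^15, so f(A) = -A^15 * <K> = -A^32 + A^28 - 2*A^24 + 3*A^20 - 2*A^16 + 3*A^12 - 2*A^8 + A^4.
Substitute A = t^(-1/4), i.e. A^e → t^(-e/4): V(t) = t^-1 - 2*t^-2 + 3*t^-3 - 2*t^-4 + 3*t^-5 - 2*t^-6 + t^-7 - t^-8

Answer: t^-1 - 2*t^-2 + 3*t^-3 - 2*t^-4 + 3*t^-5 - 2*t^-6 + t^-7 - t^-8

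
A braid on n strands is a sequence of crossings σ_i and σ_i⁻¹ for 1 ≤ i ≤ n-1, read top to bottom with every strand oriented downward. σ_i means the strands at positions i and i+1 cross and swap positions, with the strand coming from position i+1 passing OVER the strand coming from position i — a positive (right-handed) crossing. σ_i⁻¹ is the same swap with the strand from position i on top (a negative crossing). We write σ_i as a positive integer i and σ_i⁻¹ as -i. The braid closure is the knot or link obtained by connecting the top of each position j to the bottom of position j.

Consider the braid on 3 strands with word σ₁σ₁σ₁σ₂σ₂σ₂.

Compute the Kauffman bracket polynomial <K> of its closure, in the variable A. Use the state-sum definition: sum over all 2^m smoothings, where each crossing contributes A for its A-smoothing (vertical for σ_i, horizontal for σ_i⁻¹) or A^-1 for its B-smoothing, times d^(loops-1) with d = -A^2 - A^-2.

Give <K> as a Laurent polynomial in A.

Braid: s1 s1 s1 s2 s2 s2 on 3 strands, 6 crossings.
Writhe w = (#positive) - (#negative) = 6 - 0 = 6.
State-sum expansion of <K>. There are 2^6 = 64 states.
Each crossing splits two ways (0=vertical, 1=horizontal). The state's weight is A^(#A-smoothings - #B-smoothings) * d^(loops - 1).
Tabulate the states by total A-exponent and number of loops L (A-exp: L × count):
  A^6: L=3 ×1
  A^4: L=2 ×6
  A^2: L=1 ×9, L=3 ×6
  A^0: L=2 ×18, L=4 ×2
  A^-2: L=3 ×15
  A^-4: L=4 ×6
  A^-6: L=5 ×1
Each group contributes A^e * Σ count * d^(L-1):
Powers of d = -A^2 - A^-2: d^2 = A^4 + 2 + A^-4; d^3 = -A^6 - 3*A^2 - 3*A^-2 - A^-6; d^4 = A^8 + 4*A^4 + 6 + 4*A^-4 + A^-8.
  A^6 * (d^2) = A^10 + 2*A^6 + A^2
  A^4 * (6*d) = -6*A^6 - 6*A^2
  A^2 * (9 + 6*d^2) = 6*A^6 + 21*A^2 + 6*A^-2
  A^0 * (18*d + 2*d^3) = -2*A^6 - 24*A^2 - 24*A^-2 - 2*A^-6
  A^-2 * (15*d^2) = 15*A^2 + 30*A^-2 + 15*A^-6
  A^-4 * (6*d^3) = -6*A^2 - 18*A^-2 - 18*A^-6 - 6*A^-10
  A^-6 * (d^4) = A^2 + 4*A^-2 + 6*A^-6 + 4*A^-10 + A^-14
Summing the groups: <K> = A^10 + 2*A^2 - 2*A^-2 + A^-6 - 2*A^-10 + A^-14

Answer: A^10 + 2*A^2 - 2*A^-2 + A^-6 - 2*A^-10 + A^-14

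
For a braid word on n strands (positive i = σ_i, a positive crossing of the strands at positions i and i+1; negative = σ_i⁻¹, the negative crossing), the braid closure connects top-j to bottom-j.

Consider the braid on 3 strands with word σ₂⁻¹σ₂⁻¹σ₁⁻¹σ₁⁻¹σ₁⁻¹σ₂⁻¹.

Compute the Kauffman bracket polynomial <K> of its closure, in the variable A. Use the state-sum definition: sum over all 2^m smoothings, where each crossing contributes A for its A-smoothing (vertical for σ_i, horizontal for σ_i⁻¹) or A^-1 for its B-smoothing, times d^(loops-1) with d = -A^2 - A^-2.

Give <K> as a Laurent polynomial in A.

A^14 - 2*A^10 + A^6 - 2*A^2 + 2*A^-2 + A^-10

Derivation:
Braid: s2^-1 s2^-1 s1^-1 s1^-1 s1^-1 s2^-1 on 3 strands, 6 crossings.
Writhe w = (#positive) - (#negative) = 0 - 6 = -6.
Computing the Kauffman bracket via state sum. There are 2^6 = 64 states.
For each crossing: s=0 is the vertical smoothing, s=1 horizontal. Crossing k contributes A^(sign_k * (1 - 2*s_k)); loop factor d = -A^2 - A^-2.
Tabulate the states by total A-exponent and number of loops L (A-exp: L × count):
  A^6: L=5 ×1
  A^4: L=4 ×6
  A^2: L=3 ×15
  A^0: L=2 ×18, L=4 ×2
  A^-2: L=1 ×9, L=3 ×6
  A^-4: L=2 ×6
  A^-6: L=3 ×1
Each group contributes A^e * Σ count * d^(L-1):
Powers of d = -A^2 - A^-2: d^2 = A^4 + 2 + A^-4; d^3 = -A^6 - 3*A^2 - 3*A^-2 - A^-6; d^4 = A^8 + 4*A^4 + 6 + 4*A^-4 + A^-8.
  A^6 * (d^4) = A^14 + 4*A^10 + 6*A^6 + 4*A^2 + A^-2
  A^4 * (6*d^3) = -6*A^10 - 18*A^6 - 18*A^2 - 6*A^-2
  A^2 * (15*d^2) = 15*A^6 + 30*A^2 + 15*A^-2
  A^0 * (18*d + 2*d^3) = -2*A^6 - 24*A^2 - 24*A^-2 - 2*A^-6
  A^-2 * (9 + 6*d^2) = 6*A^2 + 21*A^-2 + 6*A^-6
  A^-4 * (6*d) = -6*A^-2 - 6*A^-6
  A^-6 * (d^2) = A^-2 + 2*A^-6 + A^-10
Summing the groups: <K> = A^14 - 2*A^10 + A^6 - 2*A^2 + 2*A^-2 + A^-10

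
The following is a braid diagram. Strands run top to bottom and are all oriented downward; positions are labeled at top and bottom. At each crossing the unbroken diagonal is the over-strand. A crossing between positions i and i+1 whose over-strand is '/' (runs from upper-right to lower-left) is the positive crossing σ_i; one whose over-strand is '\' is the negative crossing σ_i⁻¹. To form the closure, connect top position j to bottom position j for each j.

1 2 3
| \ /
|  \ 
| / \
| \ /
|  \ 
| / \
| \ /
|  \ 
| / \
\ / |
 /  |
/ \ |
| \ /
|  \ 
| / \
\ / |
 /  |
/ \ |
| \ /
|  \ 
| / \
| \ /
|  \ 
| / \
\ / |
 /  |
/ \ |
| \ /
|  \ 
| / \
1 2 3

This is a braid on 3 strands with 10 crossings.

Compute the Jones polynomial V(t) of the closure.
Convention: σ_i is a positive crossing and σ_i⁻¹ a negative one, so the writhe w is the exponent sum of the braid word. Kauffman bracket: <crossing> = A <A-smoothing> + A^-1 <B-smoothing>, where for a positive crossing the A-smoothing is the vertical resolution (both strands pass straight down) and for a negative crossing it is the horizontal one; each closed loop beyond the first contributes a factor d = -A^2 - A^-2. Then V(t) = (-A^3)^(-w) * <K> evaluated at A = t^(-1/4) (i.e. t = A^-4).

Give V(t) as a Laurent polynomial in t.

-t + 3 - 4*t^-1 + 7*t^-2 - 8*t^-3 + 9*t^-4 - 9*t^-5 + 7*t^-6 - 5*t^-7 + 3*t^-8 - t^-9

Derivation:
Reading the diagram top to bottom ('/'-over between positions i,i+1 = s_i, '\'-over = s_i^-1): braid word = s2^-1 s2^-1 s2^-1 s1 s2^-1 s1 s2^-1 s2^-1 s1 s2^-1.
Braid: s2^-1 s2^-1 s2^-1 s1 s2^-1 s1 s2^-1 s2^-1 s1 s2^-1 on 3 strands, 10 crossings.
Writhe w = (#positive) - (#negative) = 3 - 7 = -4.
State-sum expansion of <K>. There are 2^10 = 1024 states.
For each crossing: s=0 is the vertical smoothing, s=1 horizontal. Crossing k contributes A^(sign_k * (1 - 2*s_k)); loop factor d = -A^2 - A^-2.
Tabulate the states by total A-exponent and number of loops L (A-exp: L × count):
  A^10: L=8 ×1
  A^8: L=7 ×10
  A^6: L=6 ×45
  A^4: L=5 ×119, L=7 ×1
  A^2: L=4 ×202, L=6 ×8
  A^0: L=3 ×224, L=5 ×28
  A^-2: L=2 ×156, L=4 ×53, L=6 ×1
  A^-4: L=1 ×57, L=3 ×59, L=5 ×4
  A^-6: L=2 ×38, L=4 ×7
  A^-8: L=3 ×10
  A^-10: L=4 ×1
Each group contributes A^e * Σ count * d^(L-1):
Powers of d = -A^2 - A^-2: d^2 = A^4 + 2 + A^-4; d^3 = -A^6 - 3*A^2 - 3*A^-2 - A^-6; d^4 = A^8 + 4*A^4 + 6 + 4*A^-4 + A^-8; d^5 = -A^10 - 5*A^6 - 10*A^2 - 10*A^-2 - 5*A^-6 - A^-10; d^6 = A^12 + 6*A^8 + 15*A^4 + 20 + 15*A^-4 + 6*A^-8 + A^-12; d^7 = -A^14 - 7*A^10 - 21*A^6 - 35*A^2 - 35*A^-2 - 21*A^-6 - 7*A^-10 - A^-14.
  A^10 * (d^7) = -A^24 - 7*A^20 - 21*A^16 - 35*A^12 - 35*A^8 - 21*A^4 - 7 - A^-4
  A^8 * (10*d^6) = 10*A^20 + 60*A^16 + 150*A^12 + 200*A^8 + 150*A^4 + 60 + 10*A^-4
  A^6 * (45*d^5) = -45*A^16 - 225*A^12 - 450*A^8 - 450*A^4 - 225 - 45*A^-4
  A^4 * (119*d^4 + d^6) = A^16 + 125*A^12 + 491*A^8 + 734*A^4 + 491 + 125*A^-4 + A^-8
  A^2 * (202*d^3 + 8*d^5) = -8*A^12 - 242*A^8 - 686*A^4 - 686 - 242*A^-4 - 8*A^-8
  A^0 * (224*d^2 + 28*d^4) = 28*A^8 + 336*A^4 + 616 + 336*A^-4 + 28*A^-8
  A^-2 * (156*d + 53*d^3 + d^5) = -A^8 - 58*A^4 - 325 - 325*A^-4 - 58*A^-8 - A^-12
  A^-4 * (57 + 59*d^2 + 4*d^4) = 4*A^4 + 75 + 199*A^-4 + 75*A^-8 + 4*A^-12
  A^-6 * (38*d + 7*d^3) = -7 - 59*A^-4 - 59*A^-8 - 7*A^-12
  A^-8 * (10*d^2) = 10*A^-4 + 20*A^-8 + 10*A^-12
  A^-10 * (d^3) = -A^-4 - 3*A^-8 - 3*A^-12 - A^-16
Summing the groups: <K> = -A^24 + 3*A^20 - 5*A^16 + 7*A^12 - 9*A^8 + 9*A^4 - 8 + 7*A^-4 - 4*A^-8 + 3*A^-12 - A^-16
Normalise by the writhe: (-A^3)^(-w) = (-A^3)^(4) = A^12, so f(A) = A^12 * <K> = -A^36 + 3*A^32 - 5*A^28 + 7*A^24 - 9*A^20 + 9*A^16 - 8*A^12 + 7*A^8 - 4*A^4 + 3 - A^-4.
Substitute A = t^(-1/4), i.e. A^e → t^(-e/4): V(t) = -t + 3 - 4*t^-1 + 7*t^-2 - 8*t^-3 + 9*t^-4 - 9*t^-5 + 7*t^-6 - 5*t^-7 + 3*t^-8 - t^-9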